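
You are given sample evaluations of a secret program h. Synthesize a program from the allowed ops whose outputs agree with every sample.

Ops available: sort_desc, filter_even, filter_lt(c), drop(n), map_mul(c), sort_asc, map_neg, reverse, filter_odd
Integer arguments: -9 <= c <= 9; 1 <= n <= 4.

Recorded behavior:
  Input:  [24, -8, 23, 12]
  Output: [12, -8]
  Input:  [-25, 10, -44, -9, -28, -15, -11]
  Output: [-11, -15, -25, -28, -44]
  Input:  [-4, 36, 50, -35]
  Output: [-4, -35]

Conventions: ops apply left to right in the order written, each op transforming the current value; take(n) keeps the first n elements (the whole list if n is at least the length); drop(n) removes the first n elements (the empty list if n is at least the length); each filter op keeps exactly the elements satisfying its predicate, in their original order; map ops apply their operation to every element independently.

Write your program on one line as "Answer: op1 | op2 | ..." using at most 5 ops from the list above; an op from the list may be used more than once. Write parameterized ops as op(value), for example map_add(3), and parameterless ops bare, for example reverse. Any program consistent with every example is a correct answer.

reverse | map_neg | sort_asc | map_neg | drop(2)

Check, running the answer program on each example:
  [24, -8, 23, 12] -> [12, 23, -8, 24] -> [-12, -23, 8, -24] -> [-24, -23, -12, 8] -> [24, 23, 12, -8] -> [12, -8]
  [-25, 10, -44, -9, -28, -15, -11] -> [-11, -15, -28, -9, -44, 10, -25] -> [11, 15, 28, 9, 44, -10, 25] -> [-10, 9, 11, 15, 25, 28, 44] -> [10, -9, -11, -15, -25, -28, -44] -> [-11, -15, -25, -28, -44]
  [-4, 36, 50, -35] -> [-35, 50, 36, -4] -> [35, -50, -36, 4] -> [-50, -36, 4, 35] -> [50, 36, -4, -35] -> [-4, -35]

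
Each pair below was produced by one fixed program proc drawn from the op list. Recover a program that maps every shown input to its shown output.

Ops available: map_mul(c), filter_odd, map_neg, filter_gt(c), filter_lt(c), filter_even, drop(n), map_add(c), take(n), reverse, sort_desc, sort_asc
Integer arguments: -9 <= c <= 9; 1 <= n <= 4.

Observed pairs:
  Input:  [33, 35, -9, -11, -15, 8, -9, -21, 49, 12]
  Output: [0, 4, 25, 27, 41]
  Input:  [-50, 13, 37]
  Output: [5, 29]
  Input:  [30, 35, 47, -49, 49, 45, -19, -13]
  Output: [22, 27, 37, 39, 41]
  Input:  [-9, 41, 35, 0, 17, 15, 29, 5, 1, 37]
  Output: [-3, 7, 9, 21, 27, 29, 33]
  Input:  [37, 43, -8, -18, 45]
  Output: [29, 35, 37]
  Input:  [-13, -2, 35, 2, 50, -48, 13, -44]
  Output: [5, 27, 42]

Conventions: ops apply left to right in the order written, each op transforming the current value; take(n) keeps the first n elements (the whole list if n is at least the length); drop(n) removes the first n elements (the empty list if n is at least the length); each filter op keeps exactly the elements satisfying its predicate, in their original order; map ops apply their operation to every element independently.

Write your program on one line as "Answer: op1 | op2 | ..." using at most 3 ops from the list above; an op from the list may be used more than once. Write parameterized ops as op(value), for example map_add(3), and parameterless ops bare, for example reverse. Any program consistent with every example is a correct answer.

sort_asc | map_add(-8) | filter_gt(-4)

Check, running the answer program on each example:
  [33, 35, -9, -11, -15, 8, -9, -21, 49, 12] -> [-21, -15, -11, -9, -9, 8, 12, 33, 35, 49] -> [-29, -23, -19, -17, -17, 0, 4, 25, 27, 41] -> [0, 4, 25, 27, 41]
  [-50, 13, 37] -> [-50, 13, 37] -> [-58, 5, 29] -> [5, 29]
  [30, 35, 47, -49, 49, 45, -19, -13] -> [-49, -19, -13, 30, 35, 45, 47, 49] -> [-57, -27, -21, 22, 27, 37, 39, 41] -> [22, 27, 37, 39, 41]
  [-9, 41, 35, 0, 17, 15, 29, 5, 1, 37] -> [-9, 0, 1, 5, 15, 17, 29, 35, 37, 41] -> [-17, -8, -7, -3, 7, 9, 21, 27, 29, 33] -> [-3, 7, 9, 21, 27, 29, 33]
  [37, 43, -8, -18, 45] -> [-18, -8, 37, 43, 45] -> [-26, -16, 29, 35, 37] -> [29, 35, 37]
  [-13, -2, 35, 2, 50, -48, 13, -44] -> [-48, -44, -13, -2, 2, 13, 35, 50] -> [-56, -52, -21, -10, -6, 5, 27, 42] -> [5, 27, 42]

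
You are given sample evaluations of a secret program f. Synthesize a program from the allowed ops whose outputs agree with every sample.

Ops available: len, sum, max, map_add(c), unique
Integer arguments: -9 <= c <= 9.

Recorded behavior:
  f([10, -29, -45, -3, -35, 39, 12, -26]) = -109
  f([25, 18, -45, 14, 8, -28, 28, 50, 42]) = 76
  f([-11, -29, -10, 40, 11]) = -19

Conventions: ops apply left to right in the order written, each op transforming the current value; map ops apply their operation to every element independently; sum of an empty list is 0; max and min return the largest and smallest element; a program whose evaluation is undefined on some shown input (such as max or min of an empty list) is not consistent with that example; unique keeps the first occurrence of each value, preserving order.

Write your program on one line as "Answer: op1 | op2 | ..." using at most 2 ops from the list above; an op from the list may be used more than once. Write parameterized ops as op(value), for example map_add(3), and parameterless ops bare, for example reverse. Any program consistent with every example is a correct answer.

map_add(-4) | sum

Check, running the answer program on each example:
  [10, -29, -45, -3, -35, 39, 12, -26] -> [6, -33, -49, -7, -39, 35, 8, -30] -> -109
  [25, 18, -45, 14, 8, -28, 28, 50, 42] -> [21, 14, -49, 10, 4, -32, 24, 46, 38] -> 76
  [-11, -29, -10, 40, 11] -> [-15, -33, -14, 36, 7] -> -19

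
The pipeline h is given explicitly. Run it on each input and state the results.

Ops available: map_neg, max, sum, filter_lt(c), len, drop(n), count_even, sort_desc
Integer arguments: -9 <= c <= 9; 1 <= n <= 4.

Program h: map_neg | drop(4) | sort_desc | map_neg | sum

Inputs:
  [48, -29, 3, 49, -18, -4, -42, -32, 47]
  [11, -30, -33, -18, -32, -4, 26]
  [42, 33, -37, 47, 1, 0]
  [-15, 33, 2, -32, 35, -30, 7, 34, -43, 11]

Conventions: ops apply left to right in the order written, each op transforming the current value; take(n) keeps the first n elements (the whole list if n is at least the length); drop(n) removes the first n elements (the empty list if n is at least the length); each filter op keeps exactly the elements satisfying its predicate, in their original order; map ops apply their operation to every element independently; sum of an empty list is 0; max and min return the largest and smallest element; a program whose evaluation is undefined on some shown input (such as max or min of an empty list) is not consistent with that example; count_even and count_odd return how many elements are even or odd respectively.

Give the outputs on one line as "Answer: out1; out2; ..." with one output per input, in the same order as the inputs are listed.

Execution, op by op:
  [48, -29, 3, 49, -18, -4, -42, -32, 47] -> [-48, 29, -3, -49, 18, 4, 42, 32, -47] -> [18, 4, 42, 32, -47] -> [42, 32, 18, 4, -47] -> [-42, -32, -18, -4, 47] -> -49
  [11, -30, -33, -18, -32, -4, 26] -> [-11, 30, 33, 18, 32, 4, -26] -> [32, 4, -26] -> [32, 4, -26] -> [-32, -4, 26] -> -10
  [42, 33, -37, 47, 1, 0] -> [-42, -33, 37, -47, -1, 0] -> [-1, 0] -> [0, -1] -> [0, 1] -> 1
  [-15, 33, 2, -32, 35, -30, 7, 34, -43, 11] -> [15, -33, -2, 32, -35, 30, -7, -34, 43, -11] -> [-35, 30, -7, -34, 43, -11] -> [43, 30, -7, -11, -34, -35] -> [-43, -30, 7, 11, 34, 35] -> 14

-49; -10; 1; 14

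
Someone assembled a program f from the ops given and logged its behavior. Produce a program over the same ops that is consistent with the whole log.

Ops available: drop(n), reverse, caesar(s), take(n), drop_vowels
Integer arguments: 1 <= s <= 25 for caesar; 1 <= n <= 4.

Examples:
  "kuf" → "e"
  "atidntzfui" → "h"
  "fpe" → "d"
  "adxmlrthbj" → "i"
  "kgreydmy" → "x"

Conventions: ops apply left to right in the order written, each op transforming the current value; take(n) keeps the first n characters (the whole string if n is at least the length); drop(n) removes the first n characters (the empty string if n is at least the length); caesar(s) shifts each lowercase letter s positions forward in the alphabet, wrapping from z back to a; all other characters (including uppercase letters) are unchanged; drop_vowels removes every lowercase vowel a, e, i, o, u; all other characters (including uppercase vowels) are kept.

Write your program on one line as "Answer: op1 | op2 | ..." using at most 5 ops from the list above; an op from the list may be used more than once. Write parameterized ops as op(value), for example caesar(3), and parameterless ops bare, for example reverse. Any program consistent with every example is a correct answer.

caesar(13) | reverse | caesar(12) | take(1)

Check, running the answer program on each example:
  "kuf" -> "xhs" -> "shx" -> "etj" -> "e"
  "atidntzfui" -> "ngvqagmshv" -> "vhsmgaqvgn" -> "hteysmchsz" -> "h"
  "fpe" -> "scr" -> "rcs" -> "doe" -> "d"
  "adxmlrthbj" -> "nqkzyeguow" -> "wougeyzkqn" -> "iagsqklwcz" -> "i"
  "kgreydmy" -> "xterlqzl" -> "lzqlretx" -> "xlcxdqfj" -> "x"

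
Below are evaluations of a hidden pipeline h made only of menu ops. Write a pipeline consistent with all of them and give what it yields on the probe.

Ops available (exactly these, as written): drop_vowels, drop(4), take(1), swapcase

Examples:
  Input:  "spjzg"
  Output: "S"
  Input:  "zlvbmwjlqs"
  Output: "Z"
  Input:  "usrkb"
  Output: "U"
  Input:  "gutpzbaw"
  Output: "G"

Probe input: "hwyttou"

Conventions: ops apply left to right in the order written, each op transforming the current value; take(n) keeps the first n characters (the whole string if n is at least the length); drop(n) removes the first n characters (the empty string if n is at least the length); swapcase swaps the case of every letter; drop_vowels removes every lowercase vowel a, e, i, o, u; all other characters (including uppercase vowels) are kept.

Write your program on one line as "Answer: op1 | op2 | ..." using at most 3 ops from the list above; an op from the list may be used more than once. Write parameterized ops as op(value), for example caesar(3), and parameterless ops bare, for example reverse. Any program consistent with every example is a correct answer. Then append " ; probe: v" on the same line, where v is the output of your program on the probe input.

swapcase | take(1) ; probe: "H"

Check, running the answer program on each example:
  "spjzg" -> "SPJZG" -> "S"
  "zlvbmwjlqs" -> "ZLVBMWJLQS" -> "Z"
  "usrkb" -> "USRKB" -> "U"
  "gutpzbaw" -> "GUTPZBAW" -> "G"
  probe: "hwyttou" -> "HWYTTOU" -> "H"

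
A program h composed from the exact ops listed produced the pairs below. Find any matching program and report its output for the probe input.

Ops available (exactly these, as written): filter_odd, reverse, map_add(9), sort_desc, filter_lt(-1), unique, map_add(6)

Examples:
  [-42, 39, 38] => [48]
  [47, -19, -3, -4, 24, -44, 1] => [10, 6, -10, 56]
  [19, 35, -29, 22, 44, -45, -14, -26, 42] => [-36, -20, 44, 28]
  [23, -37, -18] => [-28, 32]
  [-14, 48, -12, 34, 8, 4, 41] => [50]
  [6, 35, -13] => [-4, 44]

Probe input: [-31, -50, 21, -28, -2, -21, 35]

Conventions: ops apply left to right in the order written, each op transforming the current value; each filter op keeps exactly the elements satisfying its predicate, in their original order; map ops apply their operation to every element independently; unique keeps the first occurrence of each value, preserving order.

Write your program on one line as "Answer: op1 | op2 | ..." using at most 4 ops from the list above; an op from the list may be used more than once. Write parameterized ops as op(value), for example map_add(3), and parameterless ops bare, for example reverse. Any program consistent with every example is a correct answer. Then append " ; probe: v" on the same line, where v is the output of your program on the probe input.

filter_odd | map_add(9) | reverse ; probe: [44, -12, 30, -22]

Check, running the answer program on each example:
  [-42, 39, 38] -> [39] -> [48] -> [48]
  [47, -19, -3, -4, 24, -44, 1] -> [47, -19, -3, 1] -> [56, -10, 6, 10] -> [10, 6, -10, 56]
  [19, 35, -29, 22, 44, -45, -14, -26, 42] -> [19, 35, -29, -45] -> [28, 44, -20, -36] -> [-36, -20, 44, 28]
  [23, -37, -18] -> [23, -37] -> [32, -28] -> [-28, 32]
  [-14, 48, -12, 34, 8, 4, 41] -> [41] -> [50] -> [50]
  [6, 35, -13] -> [35, -13] -> [44, -4] -> [-4, 44]
  probe: [-31, -50, 21, -28, -2, -21, 35] -> [-31, 21, -21, 35] -> [-22, 30, -12, 44] -> [44, -12, 30, -22]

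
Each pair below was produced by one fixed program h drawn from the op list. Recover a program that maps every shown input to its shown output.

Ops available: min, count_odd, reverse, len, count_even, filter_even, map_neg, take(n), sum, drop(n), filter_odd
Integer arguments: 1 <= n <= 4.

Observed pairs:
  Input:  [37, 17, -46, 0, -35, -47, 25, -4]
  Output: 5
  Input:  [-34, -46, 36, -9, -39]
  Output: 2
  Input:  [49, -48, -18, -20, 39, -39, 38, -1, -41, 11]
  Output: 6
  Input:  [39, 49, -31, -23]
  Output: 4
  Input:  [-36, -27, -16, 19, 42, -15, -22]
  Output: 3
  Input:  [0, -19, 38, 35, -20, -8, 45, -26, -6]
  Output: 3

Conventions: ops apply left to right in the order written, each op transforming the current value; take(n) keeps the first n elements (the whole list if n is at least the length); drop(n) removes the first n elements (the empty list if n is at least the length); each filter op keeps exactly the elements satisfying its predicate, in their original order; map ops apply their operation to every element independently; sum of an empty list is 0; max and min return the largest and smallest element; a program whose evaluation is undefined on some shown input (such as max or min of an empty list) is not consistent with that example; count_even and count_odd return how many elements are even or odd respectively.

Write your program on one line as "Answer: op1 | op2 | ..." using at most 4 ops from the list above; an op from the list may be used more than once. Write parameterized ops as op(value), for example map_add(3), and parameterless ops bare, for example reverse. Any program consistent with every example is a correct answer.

map_neg | filter_odd | len

Check, running the answer program on each example:
  [37, 17, -46, 0, -35, -47, 25, -4] -> [-37, -17, 46, 0, 35, 47, -25, 4] -> [-37, -17, 35, 47, -25] -> 5
  [-34, -46, 36, -9, -39] -> [34, 46, -36, 9, 39] -> [9, 39] -> 2
  [49, -48, -18, -20, 39, -39, 38, -1, -41, 11] -> [-49, 48, 18, 20, -39, 39, -38, 1, 41, -11] -> [-49, -39, 39, 1, 41, -11] -> 6
  [39, 49, -31, -23] -> [-39, -49, 31, 23] -> [-39, -49, 31, 23] -> 4
  [-36, -27, -16, 19, 42, -15, -22] -> [36, 27, 16, -19, -42, 15, 22] -> [27, -19, 15] -> 3
  [0, -19, 38, 35, -20, -8, 45, -26, -6] -> [0, 19, -38, -35, 20, 8, -45, 26, 6] -> [19, -35, -45] -> 3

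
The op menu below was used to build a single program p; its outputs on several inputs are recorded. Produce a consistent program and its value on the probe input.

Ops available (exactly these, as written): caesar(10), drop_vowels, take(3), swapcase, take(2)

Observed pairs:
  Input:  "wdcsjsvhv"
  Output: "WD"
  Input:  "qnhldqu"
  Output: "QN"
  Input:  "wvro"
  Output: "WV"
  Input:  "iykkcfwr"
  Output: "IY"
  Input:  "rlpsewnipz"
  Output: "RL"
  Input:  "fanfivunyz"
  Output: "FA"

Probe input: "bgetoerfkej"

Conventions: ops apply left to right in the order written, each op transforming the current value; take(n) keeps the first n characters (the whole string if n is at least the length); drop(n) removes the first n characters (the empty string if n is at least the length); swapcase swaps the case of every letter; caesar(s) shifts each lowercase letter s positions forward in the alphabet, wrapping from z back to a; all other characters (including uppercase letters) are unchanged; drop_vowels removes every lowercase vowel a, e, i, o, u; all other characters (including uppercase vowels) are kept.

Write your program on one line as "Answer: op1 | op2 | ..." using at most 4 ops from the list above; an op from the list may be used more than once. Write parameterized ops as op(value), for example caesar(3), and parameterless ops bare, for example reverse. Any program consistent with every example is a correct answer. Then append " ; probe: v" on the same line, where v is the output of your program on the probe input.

swapcase | take(3) | take(2) ; probe: "BG"

Check, running the answer program on each example:
  "wdcsjsvhv" -> "WDCSJSVHV" -> "WDC" -> "WD"
  "qnhldqu" -> "QNHLDQU" -> "QNH" -> "QN"
  "wvro" -> "WVRO" -> "WVR" -> "WV"
  "iykkcfwr" -> "IYKKCFWR" -> "IYK" -> "IY"
  "rlpsewnipz" -> "RLPSEWNIPZ" -> "RLP" -> "RL"
  "fanfivunyz" -> "FANFIVUNYZ" -> "FAN" -> "FA"
  probe: "bgetoerfkej" -> "BGETOERFKEJ" -> "BGE" -> "BG"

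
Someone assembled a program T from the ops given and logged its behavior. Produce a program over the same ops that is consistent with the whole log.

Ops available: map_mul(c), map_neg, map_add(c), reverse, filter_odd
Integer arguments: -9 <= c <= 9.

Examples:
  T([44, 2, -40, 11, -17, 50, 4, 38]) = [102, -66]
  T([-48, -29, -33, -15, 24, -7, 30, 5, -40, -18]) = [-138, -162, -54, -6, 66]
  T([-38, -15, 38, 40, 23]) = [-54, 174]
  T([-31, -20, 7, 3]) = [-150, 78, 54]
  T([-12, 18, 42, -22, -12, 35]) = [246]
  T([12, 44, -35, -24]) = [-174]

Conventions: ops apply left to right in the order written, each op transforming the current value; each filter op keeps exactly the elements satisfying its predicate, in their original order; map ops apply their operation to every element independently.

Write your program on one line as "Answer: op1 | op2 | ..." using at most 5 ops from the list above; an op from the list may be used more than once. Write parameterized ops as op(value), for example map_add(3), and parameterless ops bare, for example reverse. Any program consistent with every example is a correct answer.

map_neg | map_add(-6) | filter_odd | map_mul(6) | map_neg

Check, running the answer program on each example:
  [44, 2, -40, 11, -17, 50, 4, 38] -> [-44, -2, 40, -11, 17, -50, -4, -38] -> [-50, -8, 34, -17, 11, -56, -10, -44] -> [-17, 11] -> [-102, 66] -> [102, -66]
  [-48, -29, -33, -15, 24, -7, 30, 5, -40, -18] -> [48, 29, 33, 15, -24, 7, -30, -5, 40, 18] -> [42, 23, 27, 9, -30, 1, -36, -11, 34, 12] -> [23, 27, 9, 1, -11] -> [138, 162, 54, 6, -66] -> [-138, -162, -54, -6, 66]
  [-38, -15, 38, 40, 23] -> [38, 15, -38, -40, -23] -> [32, 9, -44, -46, -29] -> [9, -29] -> [54, -174] -> [-54, 174]
  [-31, -20, 7, 3] -> [31, 20, -7, -3] -> [25, 14, -13, -9] -> [25, -13, -9] -> [150, -78, -54] -> [-150, 78, 54]
  [-12, 18, 42, -22, -12, 35] -> [12, -18, -42, 22, 12, -35] -> [6, -24, -48, 16, 6, -41] -> [-41] -> [-246] -> [246]
  [12, 44, -35, -24] -> [-12, -44, 35, 24] -> [-18, -50, 29, 18] -> [29] -> [174] -> [-174]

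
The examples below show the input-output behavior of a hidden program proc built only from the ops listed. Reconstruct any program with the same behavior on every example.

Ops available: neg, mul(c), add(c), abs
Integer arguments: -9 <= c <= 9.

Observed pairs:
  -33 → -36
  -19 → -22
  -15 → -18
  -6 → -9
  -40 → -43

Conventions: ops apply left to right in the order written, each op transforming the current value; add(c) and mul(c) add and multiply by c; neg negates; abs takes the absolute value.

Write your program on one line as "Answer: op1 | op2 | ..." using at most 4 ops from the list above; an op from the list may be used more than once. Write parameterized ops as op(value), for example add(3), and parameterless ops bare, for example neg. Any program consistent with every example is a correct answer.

add(-2) | add(5) | add(-6)

Check, running the answer program on each example:
  -33 -> -35 -> -30 -> -36
  -19 -> -21 -> -16 -> -22
  -15 -> -17 -> -12 -> -18
  -6 -> -8 -> -3 -> -9
  -40 -> -42 -> -37 -> -43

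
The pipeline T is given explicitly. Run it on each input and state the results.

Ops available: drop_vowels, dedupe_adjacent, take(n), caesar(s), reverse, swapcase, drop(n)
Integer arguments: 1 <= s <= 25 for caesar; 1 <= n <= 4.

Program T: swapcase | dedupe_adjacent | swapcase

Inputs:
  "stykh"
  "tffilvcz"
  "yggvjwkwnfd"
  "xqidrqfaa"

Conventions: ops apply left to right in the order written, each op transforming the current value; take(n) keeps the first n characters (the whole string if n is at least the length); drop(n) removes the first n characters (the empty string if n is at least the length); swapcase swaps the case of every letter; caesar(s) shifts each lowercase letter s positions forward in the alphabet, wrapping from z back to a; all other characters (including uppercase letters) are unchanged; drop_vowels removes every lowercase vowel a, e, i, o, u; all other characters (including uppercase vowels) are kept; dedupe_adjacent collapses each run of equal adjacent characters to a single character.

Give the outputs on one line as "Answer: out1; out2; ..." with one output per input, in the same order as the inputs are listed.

Execution, op by op:
  "stykh" -> "STYKH" -> "STYKH" -> "stykh"
  "tffilvcz" -> "TFFILVCZ" -> "TFILVCZ" -> "tfilvcz"
  "yggvjwkwnfd" -> "YGGVJWKWNFD" -> "YGVJWKWNFD" -> "ygvjwkwnfd"
  "xqidrqfaa" -> "XQIDRQFAA" -> "XQIDRQFA" -> "xqidrqfa"

"stykh"; "tfilvcz"; "ygvjwkwnfd"; "xqidrqfa"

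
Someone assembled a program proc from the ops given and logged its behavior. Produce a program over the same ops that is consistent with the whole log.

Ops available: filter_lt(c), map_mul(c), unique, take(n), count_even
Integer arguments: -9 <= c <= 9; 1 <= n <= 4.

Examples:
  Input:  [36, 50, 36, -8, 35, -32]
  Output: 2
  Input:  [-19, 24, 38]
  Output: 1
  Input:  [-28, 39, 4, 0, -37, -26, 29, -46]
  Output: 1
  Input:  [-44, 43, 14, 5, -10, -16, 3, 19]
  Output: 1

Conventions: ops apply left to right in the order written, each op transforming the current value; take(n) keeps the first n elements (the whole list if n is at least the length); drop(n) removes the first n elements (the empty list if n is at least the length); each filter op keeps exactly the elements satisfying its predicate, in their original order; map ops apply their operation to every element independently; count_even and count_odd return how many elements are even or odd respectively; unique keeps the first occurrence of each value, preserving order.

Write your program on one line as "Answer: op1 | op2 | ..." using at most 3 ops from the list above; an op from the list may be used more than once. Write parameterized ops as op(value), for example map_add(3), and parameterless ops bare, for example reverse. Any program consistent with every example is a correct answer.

map_mul(9) | take(2) | count_even

Check, running the answer program on each example:
  [36, 50, 36, -8, 35, -32] -> [324, 450, 324, -72, 315, -288] -> [324, 450] -> 2
  [-19, 24, 38] -> [-171, 216, 342] -> [-171, 216] -> 1
  [-28, 39, 4, 0, -37, -26, 29, -46] -> [-252, 351, 36, 0, -333, -234, 261, -414] -> [-252, 351] -> 1
  [-44, 43, 14, 5, -10, -16, 3, 19] -> [-396, 387, 126, 45, -90, -144, 27, 171] -> [-396, 387] -> 1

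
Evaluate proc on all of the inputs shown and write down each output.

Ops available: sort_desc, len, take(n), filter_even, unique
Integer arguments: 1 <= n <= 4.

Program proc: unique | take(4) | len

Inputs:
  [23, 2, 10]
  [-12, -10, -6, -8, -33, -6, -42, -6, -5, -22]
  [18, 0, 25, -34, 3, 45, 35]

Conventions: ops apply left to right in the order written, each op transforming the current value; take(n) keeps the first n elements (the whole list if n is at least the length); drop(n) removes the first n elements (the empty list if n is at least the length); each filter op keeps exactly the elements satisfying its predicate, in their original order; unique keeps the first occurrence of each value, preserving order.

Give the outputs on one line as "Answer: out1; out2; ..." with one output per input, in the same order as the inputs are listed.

Execution, op by op:
  [23, 2, 10] -> [23, 2, 10] -> [23, 2, 10] -> 3
  [-12, -10, -6, -8, -33, -6, -42, -6, -5, -22] -> [-12, -10, -6, -8, -33, -42, -5, -22] -> [-12, -10, -6, -8] -> 4
  [18, 0, 25, -34, 3, 45, 35] -> [18, 0, 25, -34, 3, 45, 35] -> [18, 0, 25, -34] -> 4

3; 4; 4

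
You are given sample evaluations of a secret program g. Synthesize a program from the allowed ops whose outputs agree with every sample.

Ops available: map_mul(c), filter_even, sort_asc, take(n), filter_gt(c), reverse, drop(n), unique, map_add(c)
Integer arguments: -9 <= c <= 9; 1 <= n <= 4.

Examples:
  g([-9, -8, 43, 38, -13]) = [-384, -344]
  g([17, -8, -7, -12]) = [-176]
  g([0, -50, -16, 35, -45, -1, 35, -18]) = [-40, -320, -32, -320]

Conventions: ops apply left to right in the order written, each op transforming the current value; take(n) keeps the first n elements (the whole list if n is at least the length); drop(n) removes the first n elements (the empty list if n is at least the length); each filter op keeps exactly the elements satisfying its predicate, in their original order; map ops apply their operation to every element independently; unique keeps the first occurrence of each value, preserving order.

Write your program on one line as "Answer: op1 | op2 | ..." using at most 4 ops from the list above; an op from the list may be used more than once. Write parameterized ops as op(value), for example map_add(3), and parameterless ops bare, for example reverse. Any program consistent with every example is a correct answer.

map_add(-2) | map_add(7) | filter_gt(1) | map_mul(-8)

Check, running the answer program on each example:
  [-9, -8, 43, 38, -13] -> [-11, -10, 41, 36, -15] -> [-4, -3, 48, 43, -8] -> [48, 43] -> [-384, -344]
  [17, -8, -7, -12] -> [15, -10, -9, -14] -> [22, -3, -2, -7] -> [22] -> [-176]
  [0, -50, -16, 35, -45, -1, 35, -18] -> [-2, -52, -18, 33, -47, -3, 33, -20] -> [5, -45, -11, 40, -40, 4, 40, -13] -> [5, 40, 4, 40] -> [-40, -320, -32, -320]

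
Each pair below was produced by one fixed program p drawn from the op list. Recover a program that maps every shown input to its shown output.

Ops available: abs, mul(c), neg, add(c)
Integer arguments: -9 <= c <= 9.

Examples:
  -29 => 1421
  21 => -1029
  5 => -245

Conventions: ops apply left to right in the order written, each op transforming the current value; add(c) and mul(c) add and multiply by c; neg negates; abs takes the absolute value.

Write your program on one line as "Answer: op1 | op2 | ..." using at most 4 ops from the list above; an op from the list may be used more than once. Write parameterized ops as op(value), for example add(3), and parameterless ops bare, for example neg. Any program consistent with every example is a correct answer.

mul(-7) | mul(-7) | neg

Check, running the answer program on each example:
  -29 -> 203 -> -1421 -> 1421
  21 -> -147 -> 1029 -> -1029
  5 -> -35 -> 245 -> -245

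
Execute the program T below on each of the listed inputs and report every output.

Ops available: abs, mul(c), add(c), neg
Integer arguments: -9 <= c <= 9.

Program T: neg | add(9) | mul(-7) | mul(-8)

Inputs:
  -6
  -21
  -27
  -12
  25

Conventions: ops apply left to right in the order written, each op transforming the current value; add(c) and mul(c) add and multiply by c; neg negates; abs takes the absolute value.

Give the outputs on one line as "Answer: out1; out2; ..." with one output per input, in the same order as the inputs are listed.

840; 1680; 2016; 1176; -896

Execution, op by op:
  -6 -> 6 -> 15 -> -105 -> 840
  -21 -> 21 -> 30 -> -210 -> 1680
  -27 -> 27 -> 36 -> -252 -> 2016
  -12 -> 12 -> 21 -> -147 -> 1176
  25 -> -25 -> -16 -> 112 -> -896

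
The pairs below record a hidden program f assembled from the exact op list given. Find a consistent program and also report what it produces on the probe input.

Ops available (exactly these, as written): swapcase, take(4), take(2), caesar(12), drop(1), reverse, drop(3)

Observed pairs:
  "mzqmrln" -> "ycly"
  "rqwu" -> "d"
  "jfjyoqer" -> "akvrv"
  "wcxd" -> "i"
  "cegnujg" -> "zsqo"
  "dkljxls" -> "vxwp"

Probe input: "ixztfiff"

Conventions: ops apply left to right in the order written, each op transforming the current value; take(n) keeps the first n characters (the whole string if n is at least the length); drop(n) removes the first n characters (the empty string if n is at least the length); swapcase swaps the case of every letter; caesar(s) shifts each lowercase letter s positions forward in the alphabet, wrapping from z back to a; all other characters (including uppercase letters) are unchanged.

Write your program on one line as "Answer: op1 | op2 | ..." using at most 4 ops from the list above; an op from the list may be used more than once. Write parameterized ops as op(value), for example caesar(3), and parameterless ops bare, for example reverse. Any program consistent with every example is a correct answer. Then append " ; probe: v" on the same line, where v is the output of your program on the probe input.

reverse | drop(3) | caesar(12) ; probe: "rflju"

Check, running the answer program on each example:
  "mzqmrln" -> "nlrmqzm" -> "mqzm" -> "ycly"
  "rqwu" -> "uwqr" -> "r" -> "d"
  "jfjyoqer" -> "reqoyjfj" -> "oyjfj" -> "akvrv"
  "wcxd" -> "dxcw" -> "w" -> "i"
  "cegnujg" -> "gjungec" -> "ngec" -> "zsqo"
  "dkljxls" -> "slxjlkd" -> "jlkd" -> "vxwp"
  probe: "ixztfiff" -> "ffiftzxi" -> "ftzxi" -> "rflju"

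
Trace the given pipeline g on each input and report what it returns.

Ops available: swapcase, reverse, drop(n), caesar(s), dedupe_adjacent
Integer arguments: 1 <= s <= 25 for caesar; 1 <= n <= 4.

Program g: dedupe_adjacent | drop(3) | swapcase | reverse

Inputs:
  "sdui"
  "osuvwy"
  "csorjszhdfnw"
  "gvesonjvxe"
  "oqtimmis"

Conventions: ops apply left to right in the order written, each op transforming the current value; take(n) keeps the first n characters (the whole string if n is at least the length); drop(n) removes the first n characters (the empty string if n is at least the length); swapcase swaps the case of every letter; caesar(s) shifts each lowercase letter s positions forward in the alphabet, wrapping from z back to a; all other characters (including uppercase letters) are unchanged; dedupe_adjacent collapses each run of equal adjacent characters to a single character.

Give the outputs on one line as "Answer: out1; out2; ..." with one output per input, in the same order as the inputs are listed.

Execution, op by op:
  "sdui" -> "sdui" -> "i" -> "I" -> "I"
  "osuvwy" -> "osuvwy" -> "vwy" -> "VWY" -> "YWV"
  "csorjszhdfnw" -> "csorjszhdfnw" -> "rjszhdfnw" -> "RJSZHDFNW" -> "WNFDHZSJR"
  "gvesonjvxe" -> "gvesonjvxe" -> "sonjvxe" -> "SONJVXE" -> "EXVJNOS"
  "oqtimmis" -> "oqtimis" -> "imis" -> "IMIS" -> "SIMI"

"I"; "YWV"; "WNFDHZSJR"; "EXVJNOS"; "SIMI"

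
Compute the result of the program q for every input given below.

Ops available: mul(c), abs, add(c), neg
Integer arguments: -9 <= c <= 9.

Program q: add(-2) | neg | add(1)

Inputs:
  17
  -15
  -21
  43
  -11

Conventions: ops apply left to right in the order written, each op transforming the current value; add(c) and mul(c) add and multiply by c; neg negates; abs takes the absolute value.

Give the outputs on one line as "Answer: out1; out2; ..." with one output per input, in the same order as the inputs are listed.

Execution, op by op:
  17 -> 15 -> -15 -> -14
  -15 -> -17 -> 17 -> 18
  -21 -> -23 -> 23 -> 24
  43 -> 41 -> -41 -> -40
  -11 -> -13 -> 13 -> 14

-14; 18; 24; -40; 14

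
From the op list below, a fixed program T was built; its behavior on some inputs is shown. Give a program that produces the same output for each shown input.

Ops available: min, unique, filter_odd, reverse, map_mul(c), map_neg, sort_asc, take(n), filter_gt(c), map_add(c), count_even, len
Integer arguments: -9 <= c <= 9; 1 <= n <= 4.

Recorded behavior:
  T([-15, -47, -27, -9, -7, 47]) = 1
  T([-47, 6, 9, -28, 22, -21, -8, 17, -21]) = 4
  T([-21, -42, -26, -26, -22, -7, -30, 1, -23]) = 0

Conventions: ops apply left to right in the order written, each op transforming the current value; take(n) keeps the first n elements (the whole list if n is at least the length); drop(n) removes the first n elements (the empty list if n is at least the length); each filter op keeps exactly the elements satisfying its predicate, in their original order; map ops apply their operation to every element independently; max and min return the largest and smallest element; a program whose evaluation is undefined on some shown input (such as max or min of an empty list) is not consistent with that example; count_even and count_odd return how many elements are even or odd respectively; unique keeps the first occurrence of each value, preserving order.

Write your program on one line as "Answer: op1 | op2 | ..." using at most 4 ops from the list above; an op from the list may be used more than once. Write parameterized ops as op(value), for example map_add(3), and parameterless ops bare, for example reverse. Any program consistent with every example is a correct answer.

sort_asc | filter_gt(1) | reverse | len

Check, running the answer program on each example:
  [-15, -47, -27, -9, -7, 47] -> [-47, -27, -15, -9, -7, 47] -> [47] -> [47] -> 1
  [-47, 6, 9, -28, 22, -21, -8, 17, -21] -> [-47, -28, -21, -21, -8, 6, 9, 17, 22] -> [6, 9, 17, 22] -> [22, 17, 9, 6] -> 4
  [-21, -42, -26, -26, -22, -7, -30, 1, -23] -> [-42, -30, -26, -26, -23, -22, -21, -7, 1] -> [] -> [] -> 0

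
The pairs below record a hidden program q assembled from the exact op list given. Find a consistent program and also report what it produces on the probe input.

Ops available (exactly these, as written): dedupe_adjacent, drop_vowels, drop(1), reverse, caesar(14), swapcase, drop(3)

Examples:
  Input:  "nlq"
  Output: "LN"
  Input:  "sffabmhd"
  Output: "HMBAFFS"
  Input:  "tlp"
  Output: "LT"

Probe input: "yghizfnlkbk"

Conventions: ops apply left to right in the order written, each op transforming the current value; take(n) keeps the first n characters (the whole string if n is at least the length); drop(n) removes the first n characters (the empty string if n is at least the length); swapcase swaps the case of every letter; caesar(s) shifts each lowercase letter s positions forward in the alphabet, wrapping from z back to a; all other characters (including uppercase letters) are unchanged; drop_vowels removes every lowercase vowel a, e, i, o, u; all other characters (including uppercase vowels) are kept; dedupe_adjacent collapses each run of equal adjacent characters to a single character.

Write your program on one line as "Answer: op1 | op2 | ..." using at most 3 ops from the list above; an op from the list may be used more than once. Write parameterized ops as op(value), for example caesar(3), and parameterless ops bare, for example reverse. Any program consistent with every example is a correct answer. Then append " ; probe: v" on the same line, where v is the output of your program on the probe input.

swapcase | reverse | drop(1) ; probe: "BKLNFZIHGY"

Check, running the answer program on each example:
  "nlq" -> "NLQ" -> "QLN" -> "LN"
  "sffabmhd" -> "SFFABMHD" -> "DHMBAFFS" -> "HMBAFFS"
  "tlp" -> "TLP" -> "PLT" -> "LT"
  probe: "yghizfnlkbk" -> "YGHIZFNLKBK" -> "KBKLNFZIHGY" -> "BKLNFZIHGY"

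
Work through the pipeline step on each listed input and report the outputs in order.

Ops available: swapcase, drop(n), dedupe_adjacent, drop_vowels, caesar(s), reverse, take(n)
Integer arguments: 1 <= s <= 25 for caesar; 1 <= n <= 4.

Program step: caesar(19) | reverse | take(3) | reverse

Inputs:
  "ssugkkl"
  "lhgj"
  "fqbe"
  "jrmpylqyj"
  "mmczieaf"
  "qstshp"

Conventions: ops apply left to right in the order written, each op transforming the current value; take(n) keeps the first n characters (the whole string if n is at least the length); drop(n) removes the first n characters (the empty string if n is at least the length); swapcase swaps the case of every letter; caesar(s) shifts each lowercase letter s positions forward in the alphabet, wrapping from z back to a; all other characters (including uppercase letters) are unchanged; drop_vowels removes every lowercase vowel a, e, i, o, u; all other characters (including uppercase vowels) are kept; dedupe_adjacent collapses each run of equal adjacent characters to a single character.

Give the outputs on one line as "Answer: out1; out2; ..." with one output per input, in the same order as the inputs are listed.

"dde"; "azc"; "jux"; "jrc"; "xty"; "lai"

Execution, op by op:
  "ssugkkl" -> "llnzdde" -> "eddznll" -> "edd" -> "dde"
  "lhgj" -> "eazc" -> "czae" -> "cza" -> "azc"
  "fqbe" -> "yjux" -> "xujy" -> "xuj" -> "jux"
  "jrmpylqyj" -> "ckfirejrc" -> "crjerifkc" -> "crj" -> "jrc"
  "mmczieaf" -> "ffvsbxty" -> "ytxbsvff" -> "ytx" -> "xty"
  "qstshp" -> "jlmlai" -> "ialmlj" -> "ial" -> "lai"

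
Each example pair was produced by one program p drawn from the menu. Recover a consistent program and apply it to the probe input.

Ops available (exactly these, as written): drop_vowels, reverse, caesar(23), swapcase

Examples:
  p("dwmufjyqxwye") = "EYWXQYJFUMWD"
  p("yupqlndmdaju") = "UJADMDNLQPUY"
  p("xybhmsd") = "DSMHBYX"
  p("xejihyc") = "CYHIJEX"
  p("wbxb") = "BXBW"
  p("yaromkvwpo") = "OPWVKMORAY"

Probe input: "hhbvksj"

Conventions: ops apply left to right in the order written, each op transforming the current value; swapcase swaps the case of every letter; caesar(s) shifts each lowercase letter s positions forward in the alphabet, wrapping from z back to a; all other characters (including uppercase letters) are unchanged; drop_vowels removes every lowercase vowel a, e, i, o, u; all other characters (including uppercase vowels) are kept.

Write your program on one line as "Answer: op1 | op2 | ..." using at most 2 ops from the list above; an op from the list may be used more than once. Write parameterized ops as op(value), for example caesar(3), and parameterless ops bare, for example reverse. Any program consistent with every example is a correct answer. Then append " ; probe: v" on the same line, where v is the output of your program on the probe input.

reverse | swapcase ; probe: "JSKVBHH"

Check, running the answer program on each example:
  "dwmufjyqxwye" -> "eywxqyjfumwd" -> "EYWXQYJFUMWD"
  "yupqlndmdaju" -> "ujadmdnlqpuy" -> "UJADMDNLQPUY"
  "xybhmsd" -> "dsmhbyx" -> "DSMHBYX"
  "xejihyc" -> "cyhijex" -> "CYHIJEX"
  "wbxb" -> "bxbw" -> "BXBW"
  "yaromkvwpo" -> "opwvkmoray" -> "OPWVKMORAY"
  probe: "hhbvksj" -> "jskvbhh" -> "JSKVBHH"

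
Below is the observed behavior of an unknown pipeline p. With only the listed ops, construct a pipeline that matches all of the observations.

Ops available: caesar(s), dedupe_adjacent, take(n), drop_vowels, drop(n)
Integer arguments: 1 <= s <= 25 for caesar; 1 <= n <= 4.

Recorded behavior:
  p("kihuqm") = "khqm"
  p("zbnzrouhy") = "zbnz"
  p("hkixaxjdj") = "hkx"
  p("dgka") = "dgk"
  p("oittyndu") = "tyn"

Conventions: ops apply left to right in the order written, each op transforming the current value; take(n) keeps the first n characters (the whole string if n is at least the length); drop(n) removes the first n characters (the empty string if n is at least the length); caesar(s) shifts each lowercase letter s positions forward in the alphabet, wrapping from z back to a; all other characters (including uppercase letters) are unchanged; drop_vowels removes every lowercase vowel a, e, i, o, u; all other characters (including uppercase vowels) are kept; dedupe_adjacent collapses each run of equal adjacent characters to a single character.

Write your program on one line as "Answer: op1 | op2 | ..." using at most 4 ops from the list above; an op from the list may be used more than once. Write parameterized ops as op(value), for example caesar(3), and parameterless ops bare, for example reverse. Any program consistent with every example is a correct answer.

drop_vowels | take(4) | dedupe_adjacent

Check, running the answer program on each example:
  "kihuqm" -> "khqm" -> "khqm" -> "khqm"
  "zbnzrouhy" -> "zbnzrhy" -> "zbnz" -> "zbnz"
  "hkixaxjdj" -> "hkxxjdj" -> "hkxx" -> "hkx"
  "dgka" -> "dgk" -> "dgk" -> "dgk"
  "oittyndu" -> "ttynd" -> "ttyn" -> "tyn"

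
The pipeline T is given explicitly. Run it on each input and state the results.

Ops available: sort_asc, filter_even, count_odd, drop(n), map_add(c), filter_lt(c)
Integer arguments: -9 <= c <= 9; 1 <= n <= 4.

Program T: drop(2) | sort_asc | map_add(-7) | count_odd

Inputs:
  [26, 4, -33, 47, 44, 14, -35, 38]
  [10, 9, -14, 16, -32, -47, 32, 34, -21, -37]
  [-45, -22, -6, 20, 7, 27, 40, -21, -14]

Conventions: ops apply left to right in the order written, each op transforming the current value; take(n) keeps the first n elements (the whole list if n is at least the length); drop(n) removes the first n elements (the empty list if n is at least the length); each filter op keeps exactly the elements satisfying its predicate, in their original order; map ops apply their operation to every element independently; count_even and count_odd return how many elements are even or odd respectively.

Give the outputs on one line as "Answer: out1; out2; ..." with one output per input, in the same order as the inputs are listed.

3; 5; 4

Execution, op by op:
  [26, 4, -33, 47, 44, 14, -35, 38] -> [-33, 47, 44, 14, -35, 38] -> [-35, -33, 14, 38, 44, 47] -> [-42, -40, 7, 31, 37, 40] -> 3
  [10, 9, -14, 16, -32, -47, 32, 34, -21, -37] -> [-14, 16, -32, -47, 32, 34, -21, -37] -> [-47, -37, -32, -21, -14, 16, 32, 34] -> [-54, -44, -39, -28, -21, 9, 25, 27] -> 5
  [-45, -22, -6, 20, 7, 27, 40, -21, -14] -> [-6, 20, 7, 27, 40, -21, -14] -> [-21, -14, -6, 7, 20, 27, 40] -> [-28, -21, -13, 0, 13, 20, 33] -> 4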